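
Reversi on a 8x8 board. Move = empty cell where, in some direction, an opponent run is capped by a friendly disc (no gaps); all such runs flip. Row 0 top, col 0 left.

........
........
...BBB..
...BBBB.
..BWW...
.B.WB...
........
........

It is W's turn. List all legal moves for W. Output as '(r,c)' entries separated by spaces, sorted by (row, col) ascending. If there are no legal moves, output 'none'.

(1,2): no bracket -> illegal
(1,3): flips 2 -> legal
(1,4): flips 2 -> legal
(1,5): no bracket -> illegal
(1,6): flips 2 -> legal
(2,2): flips 1 -> legal
(2,6): flips 1 -> legal
(2,7): no bracket -> illegal
(3,1): flips 1 -> legal
(3,2): no bracket -> illegal
(3,7): no bracket -> illegal
(4,0): no bracket -> illegal
(4,1): flips 1 -> legal
(4,5): no bracket -> illegal
(4,6): no bracket -> illegal
(4,7): no bracket -> illegal
(5,0): no bracket -> illegal
(5,2): no bracket -> illegal
(5,5): flips 1 -> legal
(6,0): no bracket -> illegal
(6,1): no bracket -> illegal
(6,2): no bracket -> illegal
(6,3): no bracket -> illegal
(6,4): flips 1 -> legal
(6,5): flips 1 -> legal

Answer: (1,3) (1,4) (1,6) (2,2) (2,6) (3,1) (4,1) (5,5) (6,4) (6,5)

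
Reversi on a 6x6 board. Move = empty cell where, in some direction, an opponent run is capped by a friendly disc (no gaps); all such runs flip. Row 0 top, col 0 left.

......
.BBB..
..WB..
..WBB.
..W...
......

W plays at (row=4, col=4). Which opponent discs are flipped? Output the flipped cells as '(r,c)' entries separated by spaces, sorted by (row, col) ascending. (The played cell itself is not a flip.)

Answer: (3,3)

Derivation:
Dir NW: opp run (3,3) capped by W -> flip
Dir N: opp run (3,4), next='.' -> no flip
Dir NE: first cell '.' (not opp) -> no flip
Dir W: first cell '.' (not opp) -> no flip
Dir E: first cell '.' (not opp) -> no flip
Dir SW: first cell '.' (not opp) -> no flip
Dir S: first cell '.' (not opp) -> no flip
Dir SE: first cell '.' (not opp) -> no flip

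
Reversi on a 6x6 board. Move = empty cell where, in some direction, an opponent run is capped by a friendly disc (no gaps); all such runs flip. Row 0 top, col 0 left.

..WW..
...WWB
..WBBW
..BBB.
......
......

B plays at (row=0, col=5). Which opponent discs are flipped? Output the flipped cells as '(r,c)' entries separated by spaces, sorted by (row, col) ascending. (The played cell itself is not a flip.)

Dir NW: edge -> no flip
Dir N: edge -> no flip
Dir NE: edge -> no flip
Dir W: first cell '.' (not opp) -> no flip
Dir E: edge -> no flip
Dir SW: opp run (1,4) capped by B -> flip
Dir S: first cell 'B' (not opp) -> no flip
Dir SE: edge -> no flip

Answer: (1,4)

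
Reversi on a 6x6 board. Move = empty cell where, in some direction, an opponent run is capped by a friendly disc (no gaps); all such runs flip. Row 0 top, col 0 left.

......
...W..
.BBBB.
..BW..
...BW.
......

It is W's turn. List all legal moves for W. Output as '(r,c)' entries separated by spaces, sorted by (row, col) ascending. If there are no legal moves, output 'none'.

(1,0): no bracket -> illegal
(1,1): flips 1 -> legal
(1,2): no bracket -> illegal
(1,4): no bracket -> illegal
(1,5): flips 1 -> legal
(2,0): no bracket -> illegal
(2,5): no bracket -> illegal
(3,0): no bracket -> illegal
(3,1): flips 2 -> legal
(3,4): no bracket -> illegal
(3,5): flips 1 -> legal
(4,1): no bracket -> illegal
(4,2): flips 1 -> legal
(5,2): no bracket -> illegal
(5,3): flips 1 -> legal
(5,4): no bracket -> illegal

Answer: (1,1) (1,5) (3,1) (3,5) (4,2) (5,3)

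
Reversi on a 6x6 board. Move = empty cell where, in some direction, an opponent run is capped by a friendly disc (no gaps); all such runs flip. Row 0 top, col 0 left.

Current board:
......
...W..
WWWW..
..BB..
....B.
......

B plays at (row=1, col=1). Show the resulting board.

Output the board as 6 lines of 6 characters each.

Answer: ......
.B.W..
WWBW..
..BB..
....B.
......

Derivation:
Place B at (1,1); scan 8 dirs for brackets.
Dir NW: first cell '.' (not opp) -> no flip
Dir N: first cell '.' (not opp) -> no flip
Dir NE: first cell '.' (not opp) -> no flip
Dir W: first cell '.' (not opp) -> no flip
Dir E: first cell '.' (not opp) -> no flip
Dir SW: opp run (2,0), next=edge -> no flip
Dir S: opp run (2,1), next='.' -> no flip
Dir SE: opp run (2,2) capped by B -> flip
All flips: (2,2)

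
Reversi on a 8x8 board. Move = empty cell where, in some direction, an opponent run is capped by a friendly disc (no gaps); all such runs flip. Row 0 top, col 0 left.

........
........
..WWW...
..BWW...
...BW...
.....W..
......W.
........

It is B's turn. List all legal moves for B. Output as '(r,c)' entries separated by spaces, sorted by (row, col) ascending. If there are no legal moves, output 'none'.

(1,1): no bracket -> illegal
(1,2): flips 1 -> legal
(1,3): flips 2 -> legal
(1,4): flips 1 -> legal
(1,5): no bracket -> illegal
(2,1): no bracket -> illegal
(2,5): flips 1 -> legal
(3,1): no bracket -> illegal
(3,5): flips 2 -> legal
(4,2): no bracket -> illegal
(4,5): flips 1 -> legal
(4,6): no bracket -> illegal
(5,3): no bracket -> illegal
(5,4): no bracket -> illegal
(5,6): no bracket -> illegal
(5,7): no bracket -> illegal
(6,4): no bracket -> illegal
(6,5): no bracket -> illegal
(6,7): no bracket -> illegal
(7,5): no bracket -> illegal
(7,6): no bracket -> illegal
(7,7): no bracket -> illegal

Answer: (1,2) (1,3) (1,4) (2,5) (3,5) (4,5)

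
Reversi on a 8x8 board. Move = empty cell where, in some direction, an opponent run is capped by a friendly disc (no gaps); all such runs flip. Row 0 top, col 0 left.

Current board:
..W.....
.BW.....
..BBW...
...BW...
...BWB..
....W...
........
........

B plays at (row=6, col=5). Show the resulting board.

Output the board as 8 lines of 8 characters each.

Answer: ..W.....
.BW.....
..BBW...
...BW...
...BWB..
....B...
.....B..
........

Derivation:
Place B at (6,5); scan 8 dirs for brackets.
Dir NW: opp run (5,4) capped by B -> flip
Dir N: first cell '.' (not opp) -> no flip
Dir NE: first cell '.' (not opp) -> no flip
Dir W: first cell '.' (not opp) -> no flip
Dir E: first cell '.' (not opp) -> no flip
Dir SW: first cell '.' (not opp) -> no flip
Dir S: first cell '.' (not opp) -> no flip
Dir SE: first cell '.' (not opp) -> no flip
All flips: (5,4)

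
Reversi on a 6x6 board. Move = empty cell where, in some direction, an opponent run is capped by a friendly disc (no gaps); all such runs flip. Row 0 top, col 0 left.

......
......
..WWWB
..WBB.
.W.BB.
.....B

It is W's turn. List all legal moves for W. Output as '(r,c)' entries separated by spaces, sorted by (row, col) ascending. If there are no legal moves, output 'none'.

(1,4): no bracket -> illegal
(1,5): no bracket -> illegal
(3,5): flips 2 -> legal
(4,2): flips 1 -> legal
(4,5): flips 1 -> legal
(5,2): no bracket -> illegal
(5,3): flips 2 -> legal
(5,4): flips 3 -> legal

Answer: (3,5) (4,2) (4,5) (5,3) (5,4)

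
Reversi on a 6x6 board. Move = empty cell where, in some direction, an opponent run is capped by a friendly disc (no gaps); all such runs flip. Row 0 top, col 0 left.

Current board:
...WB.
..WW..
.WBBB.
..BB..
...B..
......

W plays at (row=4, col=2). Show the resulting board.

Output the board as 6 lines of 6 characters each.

Answer: ...WB.
..WW..
.WWBB.
..WB..
..WB..
......

Derivation:
Place W at (4,2); scan 8 dirs for brackets.
Dir NW: first cell '.' (not opp) -> no flip
Dir N: opp run (3,2) (2,2) capped by W -> flip
Dir NE: opp run (3,3) (2,4), next='.' -> no flip
Dir W: first cell '.' (not opp) -> no flip
Dir E: opp run (4,3), next='.' -> no flip
Dir SW: first cell '.' (not opp) -> no flip
Dir S: first cell '.' (not opp) -> no flip
Dir SE: first cell '.' (not opp) -> no flip
All flips: (2,2) (3,2)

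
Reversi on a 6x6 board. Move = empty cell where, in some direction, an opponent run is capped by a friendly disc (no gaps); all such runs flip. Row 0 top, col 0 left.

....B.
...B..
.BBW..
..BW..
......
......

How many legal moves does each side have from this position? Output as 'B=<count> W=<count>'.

-- B to move --
(1,2): no bracket -> illegal
(1,4): flips 1 -> legal
(2,4): flips 1 -> legal
(3,4): flips 1 -> legal
(4,2): no bracket -> illegal
(4,3): flips 2 -> legal
(4,4): flips 1 -> legal
B mobility = 5
-- W to move --
(0,2): no bracket -> illegal
(0,3): flips 1 -> legal
(0,5): no bracket -> illegal
(1,0): no bracket -> illegal
(1,1): flips 1 -> legal
(1,2): no bracket -> illegal
(1,4): no bracket -> illegal
(1,5): no bracket -> illegal
(2,0): flips 2 -> legal
(2,4): no bracket -> illegal
(3,0): no bracket -> illegal
(3,1): flips 1 -> legal
(4,1): flips 1 -> legal
(4,2): no bracket -> illegal
(4,3): no bracket -> illegal
W mobility = 5

Answer: B=5 W=5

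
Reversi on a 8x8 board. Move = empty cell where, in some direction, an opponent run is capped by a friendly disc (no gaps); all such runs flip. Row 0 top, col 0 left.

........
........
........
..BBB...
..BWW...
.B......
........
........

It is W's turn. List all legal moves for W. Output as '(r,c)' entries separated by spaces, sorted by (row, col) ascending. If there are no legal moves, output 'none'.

Answer: (2,1) (2,2) (2,3) (2,4) (2,5) (4,1)

Derivation:
(2,1): flips 1 -> legal
(2,2): flips 1 -> legal
(2,3): flips 1 -> legal
(2,4): flips 1 -> legal
(2,5): flips 1 -> legal
(3,1): no bracket -> illegal
(3,5): no bracket -> illegal
(4,0): no bracket -> illegal
(4,1): flips 1 -> legal
(4,5): no bracket -> illegal
(5,0): no bracket -> illegal
(5,2): no bracket -> illegal
(5,3): no bracket -> illegal
(6,0): no bracket -> illegal
(6,1): no bracket -> illegal
(6,2): no bracket -> illegal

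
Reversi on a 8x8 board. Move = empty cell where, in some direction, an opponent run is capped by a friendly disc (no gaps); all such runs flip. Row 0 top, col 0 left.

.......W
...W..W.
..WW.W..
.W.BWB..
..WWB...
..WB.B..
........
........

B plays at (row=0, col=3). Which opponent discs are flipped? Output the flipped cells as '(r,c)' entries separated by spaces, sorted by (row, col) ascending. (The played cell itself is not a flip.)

Answer: (1,3) (2,3)

Derivation:
Dir NW: edge -> no flip
Dir N: edge -> no flip
Dir NE: edge -> no flip
Dir W: first cell '.' (not opp) -> no flip
Dir E: first cell '.' (not opp) -> no flip
Dir SW: first cell '.' (not opp) -> no flip
Dir S: opp run (1,3) (2,3) capped by B -> flip
Dir SE: first cell '.' (not opp) -> no flip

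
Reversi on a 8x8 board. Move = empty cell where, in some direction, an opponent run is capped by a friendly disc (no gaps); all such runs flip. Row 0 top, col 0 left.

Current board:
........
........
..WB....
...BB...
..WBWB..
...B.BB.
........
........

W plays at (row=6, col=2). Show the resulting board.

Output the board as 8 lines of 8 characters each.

Place W at (6,2); scan 8 dirs for brackets.
Dir NW: first cell '.' (not opp) -> no flip
Dir N: first cell '.' (not opp) -> no flip
Dir NE: opp run (5,3) capped by W -> flip
Dir W: first cell '.' (not opp) -> no flip
Dir E: first cell '.' (not opp) -> no flip
Dir SW: first cell '.' (not opp) -> no flip
Dir S: first cell '.' (not opp) -> no flip
Dir SE: first cell '.' (not opp) -> no flip
All flips: (5,3)

Answer: ........
........
..WB....
...BB...
..WBWB..
...W.BB.
..W.....
........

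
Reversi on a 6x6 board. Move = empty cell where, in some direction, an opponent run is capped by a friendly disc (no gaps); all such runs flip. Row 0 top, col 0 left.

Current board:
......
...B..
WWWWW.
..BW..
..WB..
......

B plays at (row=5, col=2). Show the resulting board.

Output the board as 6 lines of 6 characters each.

Place B at (5,2); scan 8 dirs for brackets.
Dir NW: first cell '.' (not opp) -> no flip
Dir N: opp run (4,2) capped by B -> flip
Dir NE: first cell 'B' (not opp) -> no flip
Dir W: first cell '.' (not opp) -> no flip
Dir E: first cell '.' (not opp) -> no flip
Dir SW: edge -> no flip
Dir S: edge -> no flip
Dir SE: edge -> no flip
All flips: (4,2)

Answer: ......
...B..
WWWWW.
..BW..
..BB..
..B...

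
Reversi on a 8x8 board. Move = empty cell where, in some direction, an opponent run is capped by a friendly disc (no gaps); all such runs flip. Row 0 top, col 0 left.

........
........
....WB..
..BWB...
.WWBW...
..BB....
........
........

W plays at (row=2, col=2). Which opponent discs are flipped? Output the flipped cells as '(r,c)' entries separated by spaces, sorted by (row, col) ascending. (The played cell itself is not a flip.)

Answer: (3,2)

Derivation:
Dir NW: first cell '.' (not opp) -> no flip
Dir N: first cell '.' (not opp) -> no flip
Dir NE: first cell '.' (not opp) -> no flip
Dir W: first cell '.' (not opp) -> no flip
Dir E: first cell '.' (not opp) -> no flip
Dir SW: first cell '.' (not opp) -> no flip
Dir S: opp run (3,2) capped by W -> flip
Dir SE: first cell 'W' (not opp) -> no flip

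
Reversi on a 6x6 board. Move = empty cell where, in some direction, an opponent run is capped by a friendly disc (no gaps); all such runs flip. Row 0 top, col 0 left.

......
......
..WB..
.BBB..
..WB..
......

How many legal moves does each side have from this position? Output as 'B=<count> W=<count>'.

-- B to move --
(1,1): flips 1 -> legal
(1,2): flips 1 -> legal
(1,3): flips 1 -> legal
(2,1): flips 1 -> legal
(4,1): flips 1 -> legal
(5,1): flips 1 -> legal
(5,2): flips 1 -> legal
(5,3): flips 1 -> legal
B mobility = 8
-- W to move --
(1,2): no bracket -> illegal
(1,3): no bracket -> illegal
(1,4): no bracket -> illegal
(2,0): flips 1 -> legal
(2,1): no bracket -> illegal
(2,4): flips 2 -> legal
(3,0): no bracket -> illegal
(3,4): no bracket -> illegal
(4,0): flips 1 -> legal
(4,1): no bracket -> illegal
(4,4): flips 2 -> legal
(5,2): no bracket -> illegal
(5,3): no bracket -> illegal
(5,4): no bracket -> illegal
W mobility = 4

Answer: B=8 W=4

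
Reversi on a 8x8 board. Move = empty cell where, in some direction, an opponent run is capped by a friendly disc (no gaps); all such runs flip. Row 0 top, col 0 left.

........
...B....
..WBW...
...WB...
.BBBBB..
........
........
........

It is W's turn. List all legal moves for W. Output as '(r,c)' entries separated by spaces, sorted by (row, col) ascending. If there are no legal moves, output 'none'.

(0,2): flips 1 -> legal
(0,3): flips 2 -> legal
(0,4): flips 1 -> legal
(1,2): no bracket -> illegal
(1,4): no bracket -> illegal
(2,5): no bracket -> illegal
(3,0): no bracket -> illegal
(3,1): no bracket -> illegal
(3,2): no bracket -> illegal
(3,5): flips 1 -> legal
(3,6): no bracket -> illegal
(4,0): no bracket -> illegal
(4,6): no bracket -> illegal
(5,0): no bracket -> illegal
(5,1): flips 1 -> legal
(5,2): no bracket -> illegal
(5,3): flips 1 -> legal
(5,4): flips 2 -> legal
(5,5): flips 1 -> legal
(5,6): no bracket -> illegal

Answer: (0,2) (0,3) (0,4) (3,5) (5,1) (5,3) (5,4) (5,5)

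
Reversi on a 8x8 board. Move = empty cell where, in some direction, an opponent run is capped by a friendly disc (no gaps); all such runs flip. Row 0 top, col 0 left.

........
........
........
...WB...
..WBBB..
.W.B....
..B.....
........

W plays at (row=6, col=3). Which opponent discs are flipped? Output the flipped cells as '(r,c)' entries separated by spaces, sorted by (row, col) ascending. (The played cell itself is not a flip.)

Dir NW: first cell '.' (not opp) -> no flip
Dir N: opp run (5,3) (4,3) capped by W -> flip
Dir NE: first cell '.' (not opp) -> no flip
Dir W: opp run (6,2), next='.' -> no flip
Dir E: first cell '.' (not opp) -> no flip
Dir SW: first cell '.' (not opp) -> no flip
Dir S: first cell '.' (not opp) -> no flip
Dir SE: first cell '.' (not opp) -> no flip

Answer: (4,3) (5,3)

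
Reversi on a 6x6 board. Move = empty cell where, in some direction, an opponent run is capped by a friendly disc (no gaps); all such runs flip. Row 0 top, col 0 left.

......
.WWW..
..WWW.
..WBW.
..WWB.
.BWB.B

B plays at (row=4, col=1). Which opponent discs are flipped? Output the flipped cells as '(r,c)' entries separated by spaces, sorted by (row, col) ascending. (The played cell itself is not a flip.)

Dir NW: first cell '.' (not opp) -> no flip
Dir N: first cell '.' (not opp) -> no flip
Dir NE: opp run (3,2) (2,3), next='.' -> no flip
Dir W: first cell '.' (not opp) -> no flip
Dir E: opp run (4,2) (4,3) capped by B -> flip
Dir SW: first cell '.' (not opp) -> no flip
Dir S: first cell 'B' (not opp) -> no flip
Dir SE: opp run (5,2), next=edge -> no flip

Answer: (4,2) (4,3)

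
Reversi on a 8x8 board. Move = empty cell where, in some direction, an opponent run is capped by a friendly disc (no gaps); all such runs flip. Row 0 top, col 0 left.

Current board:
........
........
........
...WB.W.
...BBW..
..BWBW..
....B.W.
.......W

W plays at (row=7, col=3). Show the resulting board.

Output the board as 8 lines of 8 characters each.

Answer: ........
........
........
...WB.W.
...BBW..
..BWBW..
....W.W.
...W...W

Derivation:
Place W at (7,3); scan 8 dirs for brackets.
Dir NW: first cell '.' (not opp) -> no flip
Dir N: first cell '.' (not opp) -> no flip
Dir NE: opp run (6,4) capped by W -> flip
Dir W: first cell '.' (not opp) -> no flip
Dir E: first cell '.' (not opp) -> no flip
Dir SW: edge -> no flip
Dir S: edge -> no flip
Dir SE: edge -> no flip
All flips: (6,4)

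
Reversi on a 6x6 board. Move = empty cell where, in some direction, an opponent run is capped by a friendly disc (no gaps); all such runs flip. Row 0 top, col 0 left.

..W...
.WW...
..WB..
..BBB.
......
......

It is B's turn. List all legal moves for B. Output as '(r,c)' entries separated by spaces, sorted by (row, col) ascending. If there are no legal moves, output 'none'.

Answer: (0,0) (0,1) (2,1)

Derivation:
(0,0): flips 2 -> legal
(0,1): flips 1 -> legal
(0,3): no bracket -> illegal
(1,0): no bracket -> illegal
(1,3): no bracket -> illegal
(2,0): no bracket -> illegal
(2,1): flips 1 -> legal
(3,1): no bracket -> illegal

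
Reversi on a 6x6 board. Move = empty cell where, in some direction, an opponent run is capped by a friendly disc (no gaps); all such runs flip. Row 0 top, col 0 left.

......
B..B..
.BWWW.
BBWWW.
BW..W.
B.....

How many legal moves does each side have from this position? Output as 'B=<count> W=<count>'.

Answer: B=7 W=5

Derivation:
-- B to move --
(1,1): no bracket -> illegal
(1,2): no bracket -> illegal
(1,4): flips 3 -> legal
(1,5): no bracket -> illegal
(2,5): flips 3 -> legal
(3,5): flips 4 -> legal
(4,2): flips 1 -> legal
(4,3): flips 3 -> legal
(4,5): no bracket -> illegal
(5,1): flips 1 -> legal
(5,2): flips 1 -> legal
(5,3): no bracket -> illegal
(5,4): no bracket -> illegal
(5,5): no bracket -> illegal
B mobility = 7
-- W to move --
(0,0): no bracket -> illegal
(0,1): no bracket -> illegal
(0,2): flips 1 -> legal
(0,3): flips 1 -> legal
(0,4): flips 1 -> legal
(1,1): flips 2 -> legal
(1,2): no bracket -> illegal
(1,4): no bracket -> illegal
(2,0): flips 1 -> legal
(4,2): no bracket -> illegal
(5,1): no bracket -> illegal
W mobility = 5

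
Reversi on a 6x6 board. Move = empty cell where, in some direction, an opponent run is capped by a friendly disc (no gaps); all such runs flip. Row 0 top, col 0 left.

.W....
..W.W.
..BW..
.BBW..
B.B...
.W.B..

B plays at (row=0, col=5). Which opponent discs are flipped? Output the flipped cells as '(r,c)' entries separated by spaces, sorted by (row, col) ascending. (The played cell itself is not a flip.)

Answer: (1,4) (2,3)

Derivation:
Dir NW: edge -> no flip
Dir N: edge -> no flip
Dir NE: edge -> no flip
Dir W: first cell '.' (not opp) -> no flip
Dir E: edge -> no flip
Dir SW: opp run (1,4) (2,3) capped by B -> flip
Dir S: first cell '.' (not opp) -> no flip
Dir SE: edge -> no flip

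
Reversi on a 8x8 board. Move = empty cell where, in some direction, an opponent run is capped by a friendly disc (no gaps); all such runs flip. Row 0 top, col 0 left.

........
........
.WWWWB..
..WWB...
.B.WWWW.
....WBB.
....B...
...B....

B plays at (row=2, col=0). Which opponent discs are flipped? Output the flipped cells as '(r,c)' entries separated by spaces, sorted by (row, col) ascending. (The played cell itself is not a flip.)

Answer: (2,1) (2,2) (2,3) (2,4)

Derivation:
Dir NW: edge -> no flip
Dir N: first cell '.' (not opp) -> no flip
Dir NE: first cell '.' (not opp) -> no flip
Dir W: edge -> no flip
Dir E: opp run (2,1) (2,2) (2,3) (2,4) capped by B -> flip
Dir SW: edge -> no flip
Dir S: first cell '.' (not opp) -> no flip
Dir SE: first cell '.' (not opp) -> no flip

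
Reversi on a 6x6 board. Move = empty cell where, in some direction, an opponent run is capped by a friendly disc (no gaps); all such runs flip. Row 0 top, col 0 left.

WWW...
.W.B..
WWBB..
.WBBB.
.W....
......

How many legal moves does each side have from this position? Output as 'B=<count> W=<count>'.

-- B to move --
(0,3): no bracket -> illegal
(1,0): flips 1 -> legal
(1,2): no bracket -> illegal
(3,0): flips 1 -> legal
(4,0): flips 1 -> legal
(4,2): no bracket -> illegal
(5,0): flips 1 -> legal
(5,1): no bracket -> illegal
(5,2): no bracket -> illegal
B mobility = 4
-- W to move --
(0,3): no bracket -> illegal
(0,4): flips 2 -> legal
(1,2): no bracket -> illegal
(1,4): flips 2 -> legal
(2,4): flips 3 -> legal
(2,5): no bracket -> illegal
(3,5): flips 3 -> legal
(4,2): no bracket -> illegal
(4,3): flips 1 -> legal
(4,4): flips 2 -> legal
(4,5): no bracket -> illegal
W mobility = 6

Answer: B=4 W=6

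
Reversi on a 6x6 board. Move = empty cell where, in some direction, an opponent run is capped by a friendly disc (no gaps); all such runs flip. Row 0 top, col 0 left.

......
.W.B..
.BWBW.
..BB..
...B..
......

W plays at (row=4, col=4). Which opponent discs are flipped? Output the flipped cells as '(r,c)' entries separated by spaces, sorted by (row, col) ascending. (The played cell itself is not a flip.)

Dir NW: opp run (3,3) capped by W -> flip
Dir N: first cell '.' (not opp) -> no flip
Dir NE: first cell '.' (not opp) -> no flip
Dir W: opp run (4,3), next='.' -> no flip
Dir E: first cell '.' (not opp) -> no flip
Dir SW: first cell '.' (not opp) -> no flip
Dir S: first cell '.' (not opp) -> no flip
Dir SE: first cell '.' (not opp) -> no flip

Answer: (3,3)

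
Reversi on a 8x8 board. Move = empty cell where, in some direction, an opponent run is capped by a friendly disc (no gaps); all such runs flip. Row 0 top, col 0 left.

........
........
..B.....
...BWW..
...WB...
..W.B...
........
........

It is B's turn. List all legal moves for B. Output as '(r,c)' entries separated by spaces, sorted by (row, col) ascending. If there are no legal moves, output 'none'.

(2,3): no bracket -> illegal
(2,4): flips 1 -> legal
(2,5): no bracket -> illegal
(2,6): flips 1 -> legal
(3,2): flips 1 -> legal
(3,6): flips 2 -> legal
(4,1): no bracket -> illegal
(4,2): flips 1 -> legal
(4,5): no bracket -> illegal
(4,6): no bracket -> illegal
(5,1): no bracket -> illegal
(5,3): flips 1 -> legal
(6,1): no bracket -> illegal
(6,2): no bracket -> illegal
(6,3): no bracket -> illegal

Answer: (2,4) (2,6) (3,2) (3,6) (4,2) (5,3)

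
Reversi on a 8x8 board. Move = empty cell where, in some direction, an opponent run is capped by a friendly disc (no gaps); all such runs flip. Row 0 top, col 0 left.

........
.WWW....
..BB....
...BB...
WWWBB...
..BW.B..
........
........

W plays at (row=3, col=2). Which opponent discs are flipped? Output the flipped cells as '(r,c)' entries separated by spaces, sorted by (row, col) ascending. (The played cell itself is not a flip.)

Answer: (2,2)

Derivation:
Dir NW: first cell '.' (not opp) -> no flip
Dir N: opp run (2,2) capped by W -> flip
Dir NE: opp run (2,3), next='.' -> no flip
Dir W: first cell '.' (not opp) -> no flip
Dir E: opp run (3,3) (3,4), next='.' -> no flip
Dir SW: first cell 'W' (not opp) -> no flip
Dir S: first cell 'W' (not opp) -> no flip
Dir SE: opp run (4,3), next='.' -> no flip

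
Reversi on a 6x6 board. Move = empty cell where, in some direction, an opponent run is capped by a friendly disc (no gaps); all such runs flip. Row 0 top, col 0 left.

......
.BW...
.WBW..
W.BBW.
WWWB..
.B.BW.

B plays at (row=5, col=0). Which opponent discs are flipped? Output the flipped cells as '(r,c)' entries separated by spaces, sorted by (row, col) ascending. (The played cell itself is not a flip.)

Dir NW: edge -> no flip
Dir N: opp run (4,0) (3,0), next='.' -> no flip
Dir NE: opp run (4,1) capped by B -> flip
Dir W: edge -> no flip
Dir E: first cell 'B' (not opp) -> no flip
Dir SW: edge -> no flip
Dir S: edge -> no flip
Dir SE: edge -> no flip

Answer: (4,1)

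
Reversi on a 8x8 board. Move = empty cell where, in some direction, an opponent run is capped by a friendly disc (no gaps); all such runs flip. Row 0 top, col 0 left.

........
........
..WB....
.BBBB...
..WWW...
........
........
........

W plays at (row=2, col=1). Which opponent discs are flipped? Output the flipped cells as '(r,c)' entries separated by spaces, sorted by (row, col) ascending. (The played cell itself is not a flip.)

Dir NW: first cell '.' (not opp) -> no flip
Dir N: first cell '.' (not opp) -> no flip
Dir NE: first cell '.' (not opp) -> no flip
Dir W: first cell '.' (not opp) -> no flip
Dir E: first cell 'W' (not opp) -> no flip
Dir SW: first cell '.' (not opp) -> no flip
Dir S: opp run (3,1), next='.' -> no flip
Dir SE: opp run (3,2) capped by W -> flip

Answer: (3,2)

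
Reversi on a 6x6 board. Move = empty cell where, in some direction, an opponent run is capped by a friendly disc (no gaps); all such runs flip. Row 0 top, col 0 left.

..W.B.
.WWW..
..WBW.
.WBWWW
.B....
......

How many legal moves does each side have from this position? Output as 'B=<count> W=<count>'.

-- B to move --
(0,0): no bracket -> illegal
(0,1): flips 1 -> legal
(0,3): flips 1 -> legal
(1,0): no bracket -> illegal
(1,4): no bracket -> illegal
(1,5): no bracket -> illegal
(2,0): no bracket -> illegal
(2,1): flips 2 -> legal
(2,5): flips 1 -> legal
(3,0): flips 1 -> legal
(4,0): flips 3 -> legal
(4,2): no bracket -> illegal
(4,3): flips 1 -> legal
(4,4): no bracket -> illegal
(4,5): flips 1 -> legal
B mobility = 8
-- W to move --
(0,3): no bracket -> illegal
(0,5): no bracket -> illegal
(1,4): no bracket -> illegal
(1,5): no bracket -> illegal
(2,1): no bracket -> illegal
(3,0): no bracket -> illegal
(4,0): no bracket -> illegal
(4,2): flips 1 -> legal
(4,3): no bracket -> illegal
(5,0): no bracket -> illegal
(5,1): flips 1 -> legal
(5,2): no bracket -> illegal
W mobility = 2

Answer: B=8 W=2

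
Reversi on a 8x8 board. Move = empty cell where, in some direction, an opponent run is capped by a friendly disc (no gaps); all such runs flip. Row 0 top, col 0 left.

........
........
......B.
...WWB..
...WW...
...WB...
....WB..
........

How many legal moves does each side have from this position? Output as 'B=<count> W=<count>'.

Answer: B=6 W=5

Derivation:
-- B to move --
(2,2): no bracket -> illegal
(2,3): no bracket -> illegal
(2,4): flips 2 -> legal
(2,5): no bracket -> illegal
(3,2): flips 3 -> legal
(4,2): no bracket -> illegal
(4,5): no bracket -> illegal
(5,2): flips 1 -> legal
(5,5): no bracket -> illegal
(6,2): flips 2 -> legal
(6,3): flips 1 -> legal
(7,3): no bracket -> illegal
(7,4): flips 1 -> legal
(7,5): no bracket -> illegal
B mobility = 6
-- W to move --
(1,5): no bracket -> illegal
(1,6): no bracket -> illegal
(1,7): flips 2 -> legal
(2,4): no bracket -> illegal
(2,5): no bracket -> illegal
(2,7): no bracket -> illegal
(3,6): flips 1 -> legal
(3,7): no bracket -> illegal
(4,5): no bracket -> illegal
(4,6): no bracket -> illegal
(5,5): flips 1 -> legal
(5,6): no bracket -> illegal
(6,3): no bracket -> illegal
(6,6): flips 1 -> legal
(7,4): no bracket -> illegal
(7,5): no bracket -> illegal
(7,6): flips 2 -> legal
W mobility = 5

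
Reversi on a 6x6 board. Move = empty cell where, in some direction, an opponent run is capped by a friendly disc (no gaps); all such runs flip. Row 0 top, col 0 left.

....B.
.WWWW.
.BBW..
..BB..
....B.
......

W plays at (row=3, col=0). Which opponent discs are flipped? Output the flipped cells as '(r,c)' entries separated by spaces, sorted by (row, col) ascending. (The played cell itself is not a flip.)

Answer: (2,1)

Derivation:
Dir NW: edge -> no flip
Dir N: first cell '.' (not opp) -> no flip
Dir NE: opp run (2,1) capped by W -> flip
Dir W: edge -> no flip
Dir E: first cell '.' (not opp) -> no flip
Dir SW: edge -> no flip
Dir S: first cell '.' (not opp) -> no flip
Dir SE: first cell '.' (not opp) -> no flip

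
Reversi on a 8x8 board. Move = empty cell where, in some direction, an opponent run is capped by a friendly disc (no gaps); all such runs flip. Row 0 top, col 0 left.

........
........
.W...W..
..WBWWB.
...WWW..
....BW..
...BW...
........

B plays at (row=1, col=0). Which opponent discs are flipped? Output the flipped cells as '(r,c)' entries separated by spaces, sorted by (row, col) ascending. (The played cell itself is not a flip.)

Dir NW: edge -> no flip
Dir N: first cell '.' (not opp) -> no flip
Dir NE: first cell '.' (not opp) -> no flip
Dir W: edge -> no flip
Dir E: first cell '.' (not opp) -> no flip
Dir SW: edge -> no flip
Dir S: first cell '.' (not opp) -> no flip
Dir SE: opp run (2,1) (3,2) (4,3) capped by B -> flip

Answer: (2,1) (3,2) (4,3)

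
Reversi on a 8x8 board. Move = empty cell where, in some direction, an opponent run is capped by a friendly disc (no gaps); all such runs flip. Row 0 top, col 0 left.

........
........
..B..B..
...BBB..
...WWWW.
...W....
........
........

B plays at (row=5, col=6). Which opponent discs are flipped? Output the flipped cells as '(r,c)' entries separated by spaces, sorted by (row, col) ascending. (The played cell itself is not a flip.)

Dir NW: opp run (4,5) capped by B -> flip
Dir N: opp run (4,6), next='.' -> no flip
Dir NE: first cell '.' (not opp) -> no flip
Dir W: first cell '.' (not opp) -> no flip
Dir E: first cell '.' (not opp) -> no flip
Dir SW: first cell '.' (not opp) -> no flip
Dir S: first cell '.' (not opp) -> no flip
Dir SE: first cell '.' (not opp) -> no flip

Answer: (4,5)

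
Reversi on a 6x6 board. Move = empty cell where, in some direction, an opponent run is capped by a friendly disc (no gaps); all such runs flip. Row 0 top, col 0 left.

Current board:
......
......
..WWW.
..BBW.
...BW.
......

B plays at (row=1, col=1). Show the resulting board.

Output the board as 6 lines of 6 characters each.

Place B at (1,1); scan 8 dirs for brackets.
Dir NW: first cell '.' (not opp) -> no flip
Dir N: first cell '.' (not opp) -> no flip
Dir NE: first cell '.' (not opp) -> no flip
Dir W: first cell '.' (not opp) -> no flip
Dir E: first cell '.' (not opp) -> no flip
Dir SW: first cell '.' (not opp) -> no flip
Dir S: first cell '.' (not opp) -> no flip
Dir SE: opp run (2,2) capped by B -> flip
All flips: (2,2)

Answer: ......
.B....
..BWW.
..BBW.
...BW.
......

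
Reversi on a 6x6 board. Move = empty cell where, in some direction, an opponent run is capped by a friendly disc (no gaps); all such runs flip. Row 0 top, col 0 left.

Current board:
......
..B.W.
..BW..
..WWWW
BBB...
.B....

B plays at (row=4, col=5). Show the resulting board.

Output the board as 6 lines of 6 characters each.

Answer: ......
..B.W.
..BB..
..WWBW
BBB..B
.B....

Derivation:
Place B at (4,5); scan 8 dirs for brackets.
Dir NW: opp run (3,4) (2,3) capped by B -> flip
Dir N: opp run (3,5), next='.' -> no flip
Dir NE: edge -> no flip
Dir W: first cell '.' (not opp) -> no flip
Dir E: edge -> no flip
Dir SW: first cell '.' (not opp) -> no flip
Dir S: first cell '.' (not opp) -> no flip
Dir SE: edge -> no flip
All flips: (2,3) (3,4)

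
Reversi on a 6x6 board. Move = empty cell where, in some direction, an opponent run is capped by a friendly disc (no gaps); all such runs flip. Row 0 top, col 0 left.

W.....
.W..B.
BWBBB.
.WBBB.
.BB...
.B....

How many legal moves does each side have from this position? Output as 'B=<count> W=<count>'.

-- B to move --
(0,1): flips 3 -> legal
(0,2): flips 1 -> legal
(1,0): flips 1 -> legal
(1,2): no bracket -> illegal
(3,0): flips 1 -> legal
(4,0): flips 1 -> legal
B mobility = 5
-- W to move --
(0,3): no bracket -> illegal
(0,4): no bracket -> illegal
(0,5): no bracket -> illegal
(1,0): no bracket -> illegal
(1,2): no bracket -> illegal
(1,3): flips 1 -> legal
(1,5): no bracket -> illegal
(2,5): flips 3 -> legal
(3,0): no bracket -> illegal
(3,5): flips 3 -> legal
(4,0): no bracket -> illegal
(4,3): flips 1 -> legal
(4,4): flips 2 -> legal
(4,5): no bracket -> illegal
(5,0): no bracket -> illegal
(5,2): no bracket -> illegal
(5,3): flips 1 -> legal
W mobility = 6

Answer: B=5 W=6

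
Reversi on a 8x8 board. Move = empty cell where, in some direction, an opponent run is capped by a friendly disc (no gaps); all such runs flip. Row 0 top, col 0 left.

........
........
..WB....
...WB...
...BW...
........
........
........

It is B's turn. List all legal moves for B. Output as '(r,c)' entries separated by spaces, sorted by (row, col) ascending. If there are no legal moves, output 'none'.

(1,1): no bracket -> illegal
(1,2): no bracket -> illegal
(1,3): no bracket -> illegal
(2,1): flips 1 -> legal
(2,4): no bracket -> illegal
(3,1): no bracket -> illegal
(3,2): flips 1 -> legal
(3,5): no bracket -> illegal
(4,2): no bracket -> illegal
(4,5): flips 1 -> legal
(5,3): no bracket -> illegal
(5,4): flips 1 -> legal
(5,5): no bracket -> illegal

Answer: (2,1) (3,2) (4,5) (5,4)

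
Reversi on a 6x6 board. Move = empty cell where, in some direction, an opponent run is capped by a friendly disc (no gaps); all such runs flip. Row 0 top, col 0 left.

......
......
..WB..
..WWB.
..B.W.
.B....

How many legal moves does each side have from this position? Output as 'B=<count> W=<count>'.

-- B to move --
(1,1): no bracket -> illegal
(1,2): flips 2 -> legal
(1,3): no bracket -> illegal
(2,1): flips 1 -> legal
(2,4): flips 1 -> legal
(3,1): flips 2 -> legal
(3,5): no bracket -> illegal
(4,1): flips 1 -> legal
(4,3): flips 1 -> legal
(4,5): no bracket -> illegal
(5,3): no bracket -> illegal
(5,4): flips 1 -> legal
(5,5): no bracket -> illegal
B mobility = 7
-- W to move --
(1,2): no bracket -> illegal
(1,3): flips 1 -> legal
(1,4): flips 1 -> legal
(2,4): flips 2 -> legal
(2,5): no bracket -> illegal
(3,1): no bracket -> illegal
(3,5): flips 1 -> legal
(4,0): no bracket -> illegal
(4,1): no bracket -> illegal
(4,3): no bracket -> illegal
(4,5): no bracket -> illegal
(5,0): no bracket -> illegal
(5,2): flips 1 -> legal
(5,3): no bracket -> illegal
W mobility = 5

Answer: B=7 W=5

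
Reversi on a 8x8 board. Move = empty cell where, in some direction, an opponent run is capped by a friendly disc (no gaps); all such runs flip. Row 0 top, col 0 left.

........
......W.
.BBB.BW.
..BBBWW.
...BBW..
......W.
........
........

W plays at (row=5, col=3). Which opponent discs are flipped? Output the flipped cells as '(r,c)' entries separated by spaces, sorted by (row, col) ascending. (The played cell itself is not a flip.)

Dir NW: first cell '.' (not opp) -> no flip
Dir N: opp run (4,3) (3,3) (2,3), next='.' -> no flip
Dir NE: opp run (4,4) capped by W -> flip
Dir W: first cell '.' (not opp) -> no flip
Dir E: first cell '.' (not opp) -> no flip
Dir SW: first cell '.' (not opp) -> no flip
Dir S: first cell '.' (not opp) -> no flip
Dir SE: first cell '.' (not opp) -> no flip

Answer: (4,4)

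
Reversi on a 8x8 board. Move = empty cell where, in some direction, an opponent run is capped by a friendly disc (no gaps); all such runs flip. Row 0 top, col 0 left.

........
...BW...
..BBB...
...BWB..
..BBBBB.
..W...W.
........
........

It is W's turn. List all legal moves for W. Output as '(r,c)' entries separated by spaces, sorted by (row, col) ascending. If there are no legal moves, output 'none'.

Answer: (1,2) (3,2) (3,6) (5,4)

Derivation:
(0,2): no bracket -> illegal
(0,3): no bracket -> illegal
(0,4): no bracket -> illegal
(1,1): no bracket -> illegal
(1,2): flips 2 -> legal
(1,5): no bracket -> illegal
(2,1): no bracket -> illegal
(2,5): no bracket -> illegal
(2,6): no bracket -> illegal
(3,1): no bracket -> illegal
(3,2): flips 3 -> legal
(3,6): flips 2 -> legal
(3,7): no bracket -> illegal
(4,1): no bracket -> illegal
(4,7): no bracket -> illegal
(5,1): no bracket -> illegal
(5,3): no bracket -> illegal
(5,4): flips 1 -> legal
(5,5): no bracket -> illegal
(5,7): no bracket -> illegal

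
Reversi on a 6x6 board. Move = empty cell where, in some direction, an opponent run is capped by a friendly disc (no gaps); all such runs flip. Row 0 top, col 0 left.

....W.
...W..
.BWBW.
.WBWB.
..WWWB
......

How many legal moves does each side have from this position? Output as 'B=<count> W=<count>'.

-- B to move --
(0,2): no bracket -> illegal
(0,3): flips 1 -> legal
(0,5): no bracket -> illegal
(1,1): no bracket -> illegal
(1,2): flips 1 -> legal
(1,4): flips 1 -> legal
(1,5): no bracket -> illegal
(2,0): no bracket -> illegal
(2,5): flips 1 -> legal
(3,0): flips 1 -> legal
(3,5): no bracket -> illegal
(4,0): no bracket -> illegal
(4,1): flips 4 -> legal
(5,1): no bracket -> illegal
(5,2): flips 2 -> legal
(5,3): flips 2 -> legal
(5,4): flips 2 -> legal
(5,5): no bracket -> illegal
B mobility = 9
-- W to move --
(1,0): flips 2 -> legal
(1,1): flips 1 -> legal
(1,2): no bracket -> illegal
(1,4): no bracket -> illegal
(2,0): flips 1 -> legal
(2,5): flips 1 -> legal
(3,0): no bracket -> illegal
(3,5): flips 1 -> legal
(4,1): no bracket -> illegal
(5,4): no bracket -> illegal
(5,5): no bracket -> illegal
W mobility = 5

Answer: B=9 W=5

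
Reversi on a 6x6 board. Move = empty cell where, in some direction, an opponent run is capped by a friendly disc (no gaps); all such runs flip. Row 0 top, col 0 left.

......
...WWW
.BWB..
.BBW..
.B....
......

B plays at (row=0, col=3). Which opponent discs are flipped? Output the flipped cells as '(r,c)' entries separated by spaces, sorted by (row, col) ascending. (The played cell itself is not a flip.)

Dir NW: edge -> no flip
Dir N: edge -> no flip
Dir NE: edge -> no flip
Dir W: first cell '.' (not opp) -> no flip
Dir E: first cell '.' (not opp) -> no flip
Dir SW: first cell '.' (not opp) -> no flip
Dir S: opp run (1,3) capped by B -> flip
Dir SE: opp run (1,4), next='.' -> no flip

Answer: (1,3)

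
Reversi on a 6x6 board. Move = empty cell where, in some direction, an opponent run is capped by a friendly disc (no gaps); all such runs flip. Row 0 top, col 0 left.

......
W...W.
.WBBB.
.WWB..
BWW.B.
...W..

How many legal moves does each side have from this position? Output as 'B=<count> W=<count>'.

-- B to move --
(0,0): no bracket -> illegal
(0,1): no bracket -> illegal
(0,3): no bracket -> illegal
(0,4): flips 1 -> legal
(0,5): flips 1 -> legal
(1,1): no bracket -> illegal
(1,2): no bracket -> illegal
(1,3): no bracket -> illegal
(1,5): no bracket -> illegal
(2,0): flips 1 -> legal
(2,5): no bracket -> illegal
(3,0): flips 2 -> legal
(4,3): flips 2 -> legal
(5,0): flips 2 -> legal
(5,1): flips 1 -> legal
(5,2): flips 2 -> legal
(5,4): no bracket -> illegal
B mobility = 8
-- W to move --
(1,1): no bracket -> illegal
(1,2): flips 1 -> legal
(1,3): flips 1 -> legal
(1,5): flips 2 -> legal
(2,5): flips 3 -> legal
(3,0): no bracket -> illegal
(3,4): flips 2 -> legal
(3,5): flips 1 -> legal
(4,3): no bracket -> illegal
(4,5): no bracket -> illegal
(5,0): no bracket -> illegal
(5,1): no bracket -> illegal
(5,4): no bracket -> illegal
(5,5): no bracket -> illegal
W mobility = 6

Answer: B=8 W=6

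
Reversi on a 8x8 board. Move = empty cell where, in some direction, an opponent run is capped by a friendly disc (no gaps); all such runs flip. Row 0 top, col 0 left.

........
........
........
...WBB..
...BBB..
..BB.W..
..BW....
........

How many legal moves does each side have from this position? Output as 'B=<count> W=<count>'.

Answer: B=8 W=4

Derivation:
-- B to move --
(2,2): flips 1 -> legal
(2,3): flips 1 -> legal
(2,4): no bracket -> illegal
(3,2): flips 1 -> legal
(4,2): no bracket -> illegal
(4,6): no bracket -> illegal
(5,4): no bracket -> illegal
(5,6): no bracket -> illegal
(6,4): flips 1 -> legal
(6,5): flips 1 -> legal
(6,6): flips 1 -> legal
(7,2): no bracket -> illegal
(7,3): flips 1 -> legal
(7,4): flips 1 -> legal
B mobility = 8
-- W to move --
(2,3): no bracket -> illegal
(2,4): no bracket -> illegal
(2,5): flips 2 -> legal
(2,6): no bracket -> illegal
(3,2): no bracket -> illegal
(3,6): flips 2 -> legal
(4,1): flips 1 -> legal
(4,2): no bracket -> illegal
(4,6): no bracket -> illegal
(5,1): no bracket -> illegal
(5,4): no bracket -> illegal
(5,6): no bracket -> illegal
(6,1): flips 1 -> legal
(6,4): no bracket -> illegal
(7,1): no bracket -> illegal
(7,2): no bracket -> illegal
(7,3): no bracket -> illegal
W mobility = 4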